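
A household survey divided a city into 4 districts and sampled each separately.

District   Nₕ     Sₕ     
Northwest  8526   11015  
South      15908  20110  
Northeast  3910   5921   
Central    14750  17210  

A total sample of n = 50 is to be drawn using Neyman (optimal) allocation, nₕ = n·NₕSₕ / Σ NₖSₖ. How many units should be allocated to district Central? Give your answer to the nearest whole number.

Σ NₕSₕ = 8526·11015 + 15908·20110 + 3910·5921 + 14750·17210 = 690822380.
Share for Central: 253847500/690822380 = 0.36746.
n_Central = 50 × 0.36746 = 18.373... → 18.

18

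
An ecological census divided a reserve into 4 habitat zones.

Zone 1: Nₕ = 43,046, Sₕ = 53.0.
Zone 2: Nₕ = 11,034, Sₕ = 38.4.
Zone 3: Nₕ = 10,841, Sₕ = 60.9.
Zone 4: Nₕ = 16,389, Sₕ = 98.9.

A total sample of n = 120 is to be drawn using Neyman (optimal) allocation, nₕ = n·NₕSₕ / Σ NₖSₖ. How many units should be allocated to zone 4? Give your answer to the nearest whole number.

39

1: NₕSₕ = 43046·53.0 = 2281438
2: NₕSₕ = 11034·38.4 = 423705.6
3: NₕSₕ = 10841·60.9 = 660216.9
4: NₕSₕ = 16389·98.9 = 1620872.1
Σ NₕSₕ = 4986232.6.
n_4 = 120·1620872.1/4986232.6 = 39.008... → 39.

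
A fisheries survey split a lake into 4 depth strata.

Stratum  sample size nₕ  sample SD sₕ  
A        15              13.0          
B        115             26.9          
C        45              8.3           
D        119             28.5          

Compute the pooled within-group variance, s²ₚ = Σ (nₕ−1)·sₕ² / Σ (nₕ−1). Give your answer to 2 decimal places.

A: (15−1)·13.0² = 14·169 = 2366
B: (115−1)·26.9² = 114·723.61 = 82491.54
C: (45−1)·8.3² = 44·68.89 = 3031.16
D: (119−1)·28.5² = 118·812.25 = 95845.5
Numerator = 183734.2; denominator = Σ(nₕ−1) = 290.
s²ₚ = 183734.2/290 = 633.5662... → 633.57.

633.57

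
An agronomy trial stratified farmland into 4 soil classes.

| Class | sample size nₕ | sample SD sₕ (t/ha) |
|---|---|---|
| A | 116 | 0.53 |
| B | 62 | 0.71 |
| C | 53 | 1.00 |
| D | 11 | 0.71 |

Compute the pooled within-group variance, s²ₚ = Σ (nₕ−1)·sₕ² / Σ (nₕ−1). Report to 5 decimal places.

Degrees of freedom: 115 + 61 + 52 + 10 = 238.
Σ(nₕ−1)sₕ² = 115·0.2809 + 61·0.5041 + 52·1 + 10·0.5041 = 120.0946.
s²ₚ = 120.0946 / 238 = 0.5045992... → 0.50460.

0.50460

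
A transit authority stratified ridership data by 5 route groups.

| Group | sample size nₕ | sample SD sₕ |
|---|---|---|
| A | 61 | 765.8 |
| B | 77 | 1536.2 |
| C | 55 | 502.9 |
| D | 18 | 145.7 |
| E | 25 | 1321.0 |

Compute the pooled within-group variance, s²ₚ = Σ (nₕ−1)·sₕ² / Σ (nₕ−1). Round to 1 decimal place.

A: (61−1)·765.8² = 60·586449.64 = 35186978.4
B: (77−1)·1536.2² = 76·2359910.44 = 179353193.44
C: (55−1)·502.9² = 54·252908.41 = 13657054.14
D: (18−1)·145.7² = 17·21228.49 = 360884.33
E: (25−1)·1321.0² = 24·1745041 = 41880984
Numerator = 270439094.31; denominator = Σ(nₕ−1) = 231.
s²ₚ = 270439094.31/231 = 1170732.01 → 1170732.0.

1170732.0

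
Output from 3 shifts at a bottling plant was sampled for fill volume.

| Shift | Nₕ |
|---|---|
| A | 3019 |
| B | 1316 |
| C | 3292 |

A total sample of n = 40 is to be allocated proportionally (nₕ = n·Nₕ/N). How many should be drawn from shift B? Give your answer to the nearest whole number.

N = 3019 + 1316 + 3292 = 7627.
n_B = 40·1316/7627 = 6.902... → 7.

7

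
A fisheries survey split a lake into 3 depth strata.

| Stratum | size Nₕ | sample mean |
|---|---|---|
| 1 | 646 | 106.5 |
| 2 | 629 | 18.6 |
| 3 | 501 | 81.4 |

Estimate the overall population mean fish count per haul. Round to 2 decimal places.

N = 1776; weights Wₕ = Nₕ/N = (0.3637, 0.3542, 0.2821).
x̄_st = Σ Wₕ·x̄ₕ = 0.3637·106.5 + 0.3542·18.6 + 0.2821·81.4 ≈ 68.2882...
→ 68.29.

68.29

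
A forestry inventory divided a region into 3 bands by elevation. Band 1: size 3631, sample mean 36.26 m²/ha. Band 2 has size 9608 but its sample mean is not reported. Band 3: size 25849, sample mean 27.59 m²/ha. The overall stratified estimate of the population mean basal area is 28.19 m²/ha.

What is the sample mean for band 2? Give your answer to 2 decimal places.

26.75

N = 3631 + 9608 + 25849 = 39088.
Overall total = μ·N = 28.19·39088 = 1101890.72.
Subtract the known strata: 3631·36.26 + 25849·27.59 = 844833.97.
Remaining total for band 2: 1101890.72 − 844833.97 = 257056.75.
Divide by its size: 257056.75 / 9608 = 26.7544... → 26.75.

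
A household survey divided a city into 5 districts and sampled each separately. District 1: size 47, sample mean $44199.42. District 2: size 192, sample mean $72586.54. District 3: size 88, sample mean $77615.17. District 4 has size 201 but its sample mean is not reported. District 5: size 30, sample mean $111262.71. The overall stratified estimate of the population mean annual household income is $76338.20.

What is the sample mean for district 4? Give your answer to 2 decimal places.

N = 47 + 192 + 88 + 201 + 30 = 558.
Overall total = μ·N = 76338.20·558 = 42596715.6.
Subtract the known strata: 47·44199.42 + 192·72586.54 + 88·77615.17 + 30·111262.71 = 26182004.68.
Remaining total for district 4: 42596715.6 − 26182004.68 = 16414710.92.
Divide by its size: 16414710.92 / 201 = 81665.2285... → 81665.23.

81665.23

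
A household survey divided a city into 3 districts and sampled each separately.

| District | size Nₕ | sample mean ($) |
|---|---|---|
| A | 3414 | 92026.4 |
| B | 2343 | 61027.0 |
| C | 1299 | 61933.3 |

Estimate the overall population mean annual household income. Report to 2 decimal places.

76192.71

x̄_st = (Σ Nₕx̄ₕ) / (Σ Nₕ) = (3414·92026.4 + 2343·61027.0 + 1299·61933.3) / 7056
= 537615747.3 / 7056 = 76192.7080... → 76192.71.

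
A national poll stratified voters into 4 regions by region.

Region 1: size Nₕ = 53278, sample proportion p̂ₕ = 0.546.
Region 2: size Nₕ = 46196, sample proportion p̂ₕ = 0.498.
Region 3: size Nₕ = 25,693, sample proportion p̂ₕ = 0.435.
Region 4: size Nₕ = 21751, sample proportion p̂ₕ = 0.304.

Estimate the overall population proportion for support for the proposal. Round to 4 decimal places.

0.4757

N = 53278 + 46196 + 25693 + 21751 = 146918.
Overall proportion = Σ (Nₕ/N)·p̂ₕ.
Σ Nₕp̂ₕ = 29089.788 + 23005.608 + 11176.455 + 6612.304 = 69884.155.
69884.155 / 146918 = 0.475668... → 0.4757.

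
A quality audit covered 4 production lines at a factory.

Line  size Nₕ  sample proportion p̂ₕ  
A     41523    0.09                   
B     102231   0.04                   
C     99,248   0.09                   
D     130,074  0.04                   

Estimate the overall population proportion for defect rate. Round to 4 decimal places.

0.0589

N = 41523 + 102231 + 99248 + 130074 = 373076.
Overall proportion = Σ (Nₕ/N)·p̂ₕ.
Σ Nₕp̂ₕ = 3737.07 + 4089.24 + 8932.32 + 5202.96 = 21961.59.
21961.59 / 373076 = 0.058866... → 0.0589.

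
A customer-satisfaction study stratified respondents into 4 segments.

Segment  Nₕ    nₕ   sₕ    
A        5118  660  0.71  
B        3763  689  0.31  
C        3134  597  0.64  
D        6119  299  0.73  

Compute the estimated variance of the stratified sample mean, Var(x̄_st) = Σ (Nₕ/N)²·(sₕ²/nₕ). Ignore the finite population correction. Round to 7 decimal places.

0.0002903

N = 18134; Wₕ = Nₕ/N.
segment A: (5118/18134)²·0.71²/660 = 0.0000608396
segment B: (3763/18134)²·0.31²/689 = 0.0000060060
segment C: (3134/18134)²·0.64²/597 = 0.0000204926
segment D: (6119/18134)²·0.73²/299 = 0.0002029309
Sum = 0.0002902690 → 0.0002903.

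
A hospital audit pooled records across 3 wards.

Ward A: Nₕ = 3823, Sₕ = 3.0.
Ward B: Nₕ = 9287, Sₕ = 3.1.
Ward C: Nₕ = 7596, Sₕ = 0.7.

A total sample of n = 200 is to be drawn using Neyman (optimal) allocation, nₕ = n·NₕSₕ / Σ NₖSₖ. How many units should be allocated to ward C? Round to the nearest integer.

A: NₕSₕ = 3823·3.0 = 11469
B: NₕSₕ = 9287·3.1 = 28789.7
C: NₕSₕ = 7596·0.7 = 5317.2
Σ NₕSₕ = 45575.9.
n_C = 200·5317.2/45575.9 = 23.333... → 23.

23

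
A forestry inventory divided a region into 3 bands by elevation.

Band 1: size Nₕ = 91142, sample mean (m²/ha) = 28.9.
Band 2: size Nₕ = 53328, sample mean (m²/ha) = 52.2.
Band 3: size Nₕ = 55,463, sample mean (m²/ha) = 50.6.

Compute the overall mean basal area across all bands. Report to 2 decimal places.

41.13

N = 199933; weights Wₕ = Nₕ/N = (0.4559, 0.2667, 0.2774).
x̄_st = Σ Wₕ·x̄ₕ = 0.4559·28.9 + 0.2667·52.2 + 0.2774·50.6 ≈ 41.1345...
→ 41.13.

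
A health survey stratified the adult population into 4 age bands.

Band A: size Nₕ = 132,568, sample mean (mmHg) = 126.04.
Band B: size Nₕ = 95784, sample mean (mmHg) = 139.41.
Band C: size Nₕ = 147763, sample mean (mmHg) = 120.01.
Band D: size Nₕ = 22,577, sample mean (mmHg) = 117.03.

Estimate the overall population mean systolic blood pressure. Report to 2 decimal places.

x̄_st = (Σ Nₕx̄ₕ) / (Σ Nₕ) = (132568·126.04 + 95784·139.41 + 147763·120.01 + 22577·117.03) / 398692
= 50437342.1 / 398692 = 126.5070... → 126.51.

126.51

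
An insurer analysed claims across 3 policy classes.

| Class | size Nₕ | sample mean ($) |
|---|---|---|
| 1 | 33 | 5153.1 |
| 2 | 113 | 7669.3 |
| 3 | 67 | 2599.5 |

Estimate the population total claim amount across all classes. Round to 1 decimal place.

1210849.7

Estimate total by summing Nₕ·x̄ₕ over strata.
33·5153.1 + 113·7669.3 + 67·2599.5 = 170052.3 + 866630.9 + 174166.5 = 1210849.7.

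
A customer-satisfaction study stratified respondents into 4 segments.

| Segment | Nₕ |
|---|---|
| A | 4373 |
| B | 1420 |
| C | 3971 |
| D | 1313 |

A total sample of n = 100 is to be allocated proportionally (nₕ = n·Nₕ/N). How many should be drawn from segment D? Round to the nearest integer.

12

N = 4373 + 1420 + 3971 + 1313 = 11077.
n_D = 100·1313/11077 = 11.853... → 12.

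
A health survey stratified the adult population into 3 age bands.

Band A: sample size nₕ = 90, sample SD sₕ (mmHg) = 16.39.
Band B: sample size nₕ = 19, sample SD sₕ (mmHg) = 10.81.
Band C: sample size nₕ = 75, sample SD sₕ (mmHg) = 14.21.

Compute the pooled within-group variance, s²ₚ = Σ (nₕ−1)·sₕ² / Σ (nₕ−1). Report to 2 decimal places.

A: (90−1)·16.39² = 89·268.6321 = 23908.2569
B: (19−1)·10.81² = 18·116.8561 = 2103.4098
C: (75−1)·14.21² = 74·201.9241 = 14942.3834
Numerator = 40954.0501; denominator = Σ(nₕ−1) = 181.
s²ₚ = 40954.0501/181 = 226.2655... → 226.27.

226.27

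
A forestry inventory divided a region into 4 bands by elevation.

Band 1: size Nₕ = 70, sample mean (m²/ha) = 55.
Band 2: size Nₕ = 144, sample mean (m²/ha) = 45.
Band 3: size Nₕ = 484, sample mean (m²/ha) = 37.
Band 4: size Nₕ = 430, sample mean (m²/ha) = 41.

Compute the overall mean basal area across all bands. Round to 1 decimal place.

40.7

N = 1128; weights Wₕ = Nₕ/N = (0.0621, 0.1277, 0.4291, 0.3812).
x̄_st = Σ Wₕ·x̄ₕ = 0.0621·55 + 0.1277·45 + 0.4291·37 + 0.3812·41 ≈ 40.663...
→ 40.7.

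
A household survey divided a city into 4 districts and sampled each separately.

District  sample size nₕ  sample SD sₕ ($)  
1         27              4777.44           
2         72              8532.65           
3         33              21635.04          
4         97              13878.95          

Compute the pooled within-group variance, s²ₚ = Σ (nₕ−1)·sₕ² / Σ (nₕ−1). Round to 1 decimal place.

Degrees of freedom: 26 + 71 + 32 + 96 = 225.
Σ(nₕ−1)sₕ² = 26·22823932.9536 + 71·72806116.0225 + 32·468074955.8016 + 96·192625253.1025 = 39233079377.8823.
s²ₚ = 39233079377.8823 / 225 = 174369241.679... → 174369241.7.

174369241.7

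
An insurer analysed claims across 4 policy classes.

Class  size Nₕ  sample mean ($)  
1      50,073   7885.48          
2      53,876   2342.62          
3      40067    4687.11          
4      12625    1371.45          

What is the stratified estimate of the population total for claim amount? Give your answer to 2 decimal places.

726173627.78

1: 50073·7885.48 = 394849640.04
2: 53876·2342.62 = 126210995.12
3: 40067·4687.11 = 187798436.37
4: 12625·1371.45 = 17314556.25
τ̂ = Σ Nₕx̄ₕ = 726173627.78.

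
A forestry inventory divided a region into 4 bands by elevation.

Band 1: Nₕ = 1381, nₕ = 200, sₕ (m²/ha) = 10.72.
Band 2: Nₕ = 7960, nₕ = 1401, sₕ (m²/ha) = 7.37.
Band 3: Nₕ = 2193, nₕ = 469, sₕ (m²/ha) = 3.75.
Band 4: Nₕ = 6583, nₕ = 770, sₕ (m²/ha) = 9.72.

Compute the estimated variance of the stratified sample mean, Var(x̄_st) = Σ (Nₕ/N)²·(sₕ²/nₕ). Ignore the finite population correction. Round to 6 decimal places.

N = 18117. Term for each stratum: Wₕ²sₕ²/nₕ.
Var(x̄_st) = 0.003338677 + 0.007484287 + 0.000439334 + 0.016200072 = 0.027462369 → 0.027462.

0.027462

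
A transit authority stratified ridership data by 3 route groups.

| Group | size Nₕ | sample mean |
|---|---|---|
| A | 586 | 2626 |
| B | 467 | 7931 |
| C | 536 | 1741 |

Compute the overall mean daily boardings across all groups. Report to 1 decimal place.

N = 1589; weights Wₕ = Nₕ/N = (0.3688, 0.2939, 0.3373).
x̄_st = Σ Wₕ·x̄ₕ = 0.3688·2626 + 0.2939·7931 + 0.3373·1741 ≈ 3886.588...
→ 3886.6.

3886.6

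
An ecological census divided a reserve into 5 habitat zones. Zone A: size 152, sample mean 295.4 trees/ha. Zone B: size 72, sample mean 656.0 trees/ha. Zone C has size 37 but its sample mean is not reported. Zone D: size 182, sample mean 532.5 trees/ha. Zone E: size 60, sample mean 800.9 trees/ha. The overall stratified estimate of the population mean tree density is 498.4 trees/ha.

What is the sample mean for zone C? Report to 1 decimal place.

367.4

N = 152 + 72 + 37 + 182 + 60 = 503.
Overall total = μ·N = 498.4·503 = 250695.2.
Subtract the known strata: 152·295.4 + 72·656.0 + 182·532.5 + 60·800.9 = 237101.8.
Remaining total for zone C: 250695.2 − 237101.8 = 13593.4.
Divide by its size: 13593.4 / 37 = 367.389... → 367.4.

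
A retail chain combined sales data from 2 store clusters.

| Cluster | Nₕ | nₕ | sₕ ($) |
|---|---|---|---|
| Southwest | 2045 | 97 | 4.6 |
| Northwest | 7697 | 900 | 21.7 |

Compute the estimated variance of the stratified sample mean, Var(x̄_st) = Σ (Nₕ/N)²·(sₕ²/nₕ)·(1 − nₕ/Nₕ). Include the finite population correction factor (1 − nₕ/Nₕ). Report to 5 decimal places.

N = 9742; Wₕ = Nₕ/N.
cluster Southwest: (2045/9742)²·4.6²/97·(1 − 97/2045) = 0.00915651
cluster Northwest: (7697/9742)²·21.7²/900·(1 − 900/7697) = 0.28841608
Sum = 0.29757259 → 0.29757.

0.29757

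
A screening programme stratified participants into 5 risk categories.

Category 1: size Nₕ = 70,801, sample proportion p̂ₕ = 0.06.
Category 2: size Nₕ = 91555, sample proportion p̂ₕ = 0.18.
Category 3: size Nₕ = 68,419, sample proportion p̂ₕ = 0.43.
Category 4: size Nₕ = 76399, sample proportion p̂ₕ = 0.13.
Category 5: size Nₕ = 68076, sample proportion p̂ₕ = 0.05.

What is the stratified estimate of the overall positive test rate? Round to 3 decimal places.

0.169

Wₕ = Nₕ/N with N = 375250: 0.1887, 0.2440, 0.1823, 0.2036, 0.1814.
p̂_st = 0.1887·0.06 + 0.2440·0.18 + 0.1823·0.43 + 0.2036·0.13 + 0.1814·0.05 ≈ 0.16918... → 0.169.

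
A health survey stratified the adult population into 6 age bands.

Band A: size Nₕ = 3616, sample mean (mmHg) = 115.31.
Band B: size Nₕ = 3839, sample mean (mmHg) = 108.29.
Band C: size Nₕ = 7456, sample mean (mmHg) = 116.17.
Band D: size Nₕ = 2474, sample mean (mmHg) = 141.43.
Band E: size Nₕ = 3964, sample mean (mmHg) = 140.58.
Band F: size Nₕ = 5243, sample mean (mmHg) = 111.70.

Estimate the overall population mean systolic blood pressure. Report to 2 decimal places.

120.02

x̄_st = (Σ Nₕx̄ₕ) / (Σ Nₕ) = (3616·115.31 + 3839·108.29 + 7456·116.17 + 2474·141.43 + 3964·140.58 + 5243·111.70) / 26592
= 3191649.83 / 26592 = 120.0229... → 120.02.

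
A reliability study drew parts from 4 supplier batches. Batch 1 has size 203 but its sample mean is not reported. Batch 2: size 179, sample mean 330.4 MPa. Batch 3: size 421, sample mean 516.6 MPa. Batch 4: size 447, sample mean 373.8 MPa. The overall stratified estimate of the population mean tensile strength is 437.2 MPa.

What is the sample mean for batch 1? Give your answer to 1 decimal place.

506.3

Σ Nₕx̄ₕ = N·μ, so 203·x̄_1 = 1250·437.2 − (179·330.4 + 421·516.6 + 447·373.8).
= 546500 − 443718.8 = 102781.2.
x̄_1 = 102781.2 / 203 = 506.311... → 506.3.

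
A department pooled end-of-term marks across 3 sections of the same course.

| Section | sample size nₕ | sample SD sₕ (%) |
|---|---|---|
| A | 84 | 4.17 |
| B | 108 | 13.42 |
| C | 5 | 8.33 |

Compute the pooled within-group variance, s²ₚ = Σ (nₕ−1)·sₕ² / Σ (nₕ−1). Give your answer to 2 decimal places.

108.20

A: (84−1)·4.17² = 83·17.3889 = 1443.2787
B: (108−1)·13.42² = 107·180.0964 = 19270.3148
C: (5−1)·8.33² = 4·69.3889 = 277.5556
Numerator = 20991.1491; denominator = Σ(nₕ−1) = 194.
s²ₚ = 20991.1491/194 = 108.2018... → 108.20.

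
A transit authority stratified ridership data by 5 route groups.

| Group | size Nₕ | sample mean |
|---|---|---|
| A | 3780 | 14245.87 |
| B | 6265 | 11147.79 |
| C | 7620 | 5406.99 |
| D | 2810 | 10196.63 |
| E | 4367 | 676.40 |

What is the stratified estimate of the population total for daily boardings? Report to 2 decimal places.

196497925.85

Estimate total by summing Nₕ·x̄ₕ over strata.
3780·14245.87 + 6265·11147.79 + 7620·5406.99 + 2810·10196.63 + 4367·676.40 = 53849388.6 + 69840904.35 + 41201263.8 + 28652530.3 + 2953838.8 = 196497925.85.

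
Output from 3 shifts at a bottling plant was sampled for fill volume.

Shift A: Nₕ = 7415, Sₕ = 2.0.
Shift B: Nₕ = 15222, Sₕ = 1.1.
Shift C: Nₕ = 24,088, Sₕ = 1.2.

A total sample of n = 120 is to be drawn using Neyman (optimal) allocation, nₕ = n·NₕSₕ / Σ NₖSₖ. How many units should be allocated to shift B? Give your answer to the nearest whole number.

33

A: NₕSₕ = 7415·2.0 = 14830
B: NₕSₕ = 15222·1.1 = 16744.2
C: NₕSₕ = 24088·1.2 = 28905.6
Σ NₕSₕ = 60479.8.
n_B = 120·16744.2/60479.8 = 33.223... → 33.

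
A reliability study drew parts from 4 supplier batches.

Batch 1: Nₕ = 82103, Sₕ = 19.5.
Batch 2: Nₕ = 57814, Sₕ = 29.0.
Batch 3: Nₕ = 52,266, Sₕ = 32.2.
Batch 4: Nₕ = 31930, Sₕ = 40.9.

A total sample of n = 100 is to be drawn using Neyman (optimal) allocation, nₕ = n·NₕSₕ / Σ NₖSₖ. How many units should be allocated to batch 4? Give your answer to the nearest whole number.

Σ NₕSₕ = 82103·19.5 + 57814·29.0 + 52266·32.2 + 31930·40.9 = 6266516.7.
Share for 4: 1305937/6266516.7 = 0.20840.
n_4 = 100 × 0.20840 = 20.840... → 21.

21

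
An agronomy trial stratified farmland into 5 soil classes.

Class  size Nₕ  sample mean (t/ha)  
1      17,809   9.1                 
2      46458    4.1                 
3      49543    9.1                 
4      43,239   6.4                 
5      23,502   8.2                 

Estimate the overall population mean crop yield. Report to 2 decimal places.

7.05

x̄_st = (Σ Nₕx̄ₕ) / (Σ Nₕ) = (17809·9.1 + 46458·4.1 + 49543·9.1 + 43239·6.4 + 23502·8.2) / 180551
= 1272827 / 180551 = 7.0497... → 7.05.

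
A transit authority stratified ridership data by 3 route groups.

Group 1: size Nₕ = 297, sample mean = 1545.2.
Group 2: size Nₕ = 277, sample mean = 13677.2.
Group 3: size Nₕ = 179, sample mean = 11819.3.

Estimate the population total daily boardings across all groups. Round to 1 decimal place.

6363163.5

1: 297·1545.2 = 458924.4
2: 277·13677.2 = 3788584.4
3: 179·11819.3 = 2115654.7
τ̂ = Σ Nₕx̄ₕ = 6363163.5.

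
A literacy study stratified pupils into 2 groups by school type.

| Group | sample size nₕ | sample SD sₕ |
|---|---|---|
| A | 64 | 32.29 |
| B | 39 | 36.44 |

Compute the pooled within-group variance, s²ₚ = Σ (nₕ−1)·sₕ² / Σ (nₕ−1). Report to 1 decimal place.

A: (64−1)·32.29² = 63·1042.6441 = 65686.5783
B: (39−1)·36.44² = 38·1327.8736 = 50459.1968
Numerator = 116145.7751; denominator = Σ(nₕ−1) = 101.
s²ₚ = 116145.7751/101 = 1149.958... → 1150.0.

1150.0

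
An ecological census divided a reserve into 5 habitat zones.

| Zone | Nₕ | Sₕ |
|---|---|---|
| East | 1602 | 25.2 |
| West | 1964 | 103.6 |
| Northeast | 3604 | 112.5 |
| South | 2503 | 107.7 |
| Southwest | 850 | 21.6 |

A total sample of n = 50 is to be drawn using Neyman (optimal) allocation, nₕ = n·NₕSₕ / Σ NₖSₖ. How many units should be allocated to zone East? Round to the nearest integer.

East: NₕSₕ = 1602·25.2 = 40370.4
West: NₕSₕ = 1964·103.6 = 203470.4
Northeast: NₕSₕ = 3604·112.5 = 405450
South: NₕSₕ = 2503·107.7 = 269573.1
Southwest: NₕSₕ = 850·21.6 = 18360
Σ NₕSₕ = 937223.9.
n_East = 50·40370.4/937223.9 = 2.154... → 2.

2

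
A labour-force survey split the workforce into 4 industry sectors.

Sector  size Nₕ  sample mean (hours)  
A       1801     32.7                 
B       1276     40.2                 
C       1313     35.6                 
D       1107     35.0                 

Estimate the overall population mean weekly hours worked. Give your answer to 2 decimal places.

35.60

N = 1801 + 1276 + 1313 + 1107 = 5497.
Overall mean = Σ (Nₕ/N)·x̄ₕ — weight by population share, not a simple average.
Σ Nₕx̄ₕ = 1801·32.7 + 1276·40.2 + 1313·35.6 + 1107·35.0 = 58892.7 + 51295.2 + 46742.8 + 38745 = 195675.7.
Divide by N: 195675.7 / 5497 = 35.5968... → 35.60.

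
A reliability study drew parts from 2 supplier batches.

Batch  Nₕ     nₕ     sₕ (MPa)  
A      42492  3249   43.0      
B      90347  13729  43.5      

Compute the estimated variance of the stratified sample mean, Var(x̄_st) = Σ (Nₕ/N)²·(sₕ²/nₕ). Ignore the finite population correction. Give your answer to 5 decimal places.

N = 132839; Wₕ = Nₕ/N.
batch A: (42492/132839)²·43.0²/3249 = 0.05823048
batch B: (90347/132839)²·43.5²/13729 = 0.06375524
Sum = 0.12198572 → 0.12199.

0.12199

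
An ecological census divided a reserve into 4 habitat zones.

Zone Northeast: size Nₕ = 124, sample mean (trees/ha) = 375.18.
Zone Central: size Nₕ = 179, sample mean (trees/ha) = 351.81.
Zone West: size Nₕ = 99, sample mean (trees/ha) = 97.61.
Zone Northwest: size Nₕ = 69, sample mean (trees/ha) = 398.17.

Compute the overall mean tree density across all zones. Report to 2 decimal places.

N = 471; weights Wₕ = Nₕ/N = (0.2633, 0.3800, 0.2102, 0.1465).
x̄_st = Σ Wₕ·x̄ₕ = 0.2633·375.18 + 0.3800·351.81 + 0.2102·97.61 + 0.1465·398.17 ≈ 311.3236...
→ 311.32.

311.32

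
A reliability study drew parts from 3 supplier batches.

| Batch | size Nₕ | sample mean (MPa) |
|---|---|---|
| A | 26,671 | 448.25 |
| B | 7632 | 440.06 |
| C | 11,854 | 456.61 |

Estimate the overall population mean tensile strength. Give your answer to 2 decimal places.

x̄_st = (Σ Nₕx̄ₕ) / (Σ Nₕ) = (26671·448.25 + 7632·440.06 + 11854·456.61) / 46157
= 20726468.61 / 46157 = 449.0428... → 449.04.

449.04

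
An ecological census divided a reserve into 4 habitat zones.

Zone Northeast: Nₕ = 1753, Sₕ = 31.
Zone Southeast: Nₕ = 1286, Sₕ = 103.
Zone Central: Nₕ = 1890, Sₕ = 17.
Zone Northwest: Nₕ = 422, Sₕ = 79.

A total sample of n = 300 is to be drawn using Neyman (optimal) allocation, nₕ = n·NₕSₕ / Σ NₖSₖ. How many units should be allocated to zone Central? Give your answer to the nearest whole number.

Σ NₕSₕ = 1753·31 + 1286·103 + 1890·17 + 422·79 = 252269.
Share for Central: 32130/252269 = 0.12736.
n_Central = 300 × 0.12736 = 38.209... → 38.

38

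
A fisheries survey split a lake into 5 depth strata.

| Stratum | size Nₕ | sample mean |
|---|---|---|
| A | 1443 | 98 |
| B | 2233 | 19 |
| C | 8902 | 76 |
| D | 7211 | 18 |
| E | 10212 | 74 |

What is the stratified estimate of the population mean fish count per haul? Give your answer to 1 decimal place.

58.2

N = 30001; weights Wₕ = Nₕ/N = (0.0481, 0.0744, 0.2967, 0.2404, 0.3404).
x̄_st = Σ Wₕ·x̄ₕ = 0.0481·98 + 0.0744·19 + 0.2967·76 + 0.2404·18 + 0.3404·74 ≈ 58.194...
→ 58.2.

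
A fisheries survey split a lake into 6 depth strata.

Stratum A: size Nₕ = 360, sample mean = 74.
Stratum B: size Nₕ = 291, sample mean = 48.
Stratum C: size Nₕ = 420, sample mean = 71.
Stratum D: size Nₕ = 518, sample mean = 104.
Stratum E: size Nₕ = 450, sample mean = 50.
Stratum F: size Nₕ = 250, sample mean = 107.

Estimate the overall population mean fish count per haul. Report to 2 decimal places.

x̄_st = (Σ Nₕx̄ₕ) / (Σ Nₕ) = (360·74 + 291·48 + 420·71 + 518·104 + 450·50 + 250·107) / 2289
= 173550 / 2289 = 75.8191... → 75.82.

75.82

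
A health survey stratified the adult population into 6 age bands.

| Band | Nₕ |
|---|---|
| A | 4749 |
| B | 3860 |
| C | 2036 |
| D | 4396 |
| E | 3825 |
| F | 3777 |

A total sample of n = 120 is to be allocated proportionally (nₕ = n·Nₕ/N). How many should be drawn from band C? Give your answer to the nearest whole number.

N = 4749 + 3860 + 2036 + 4396 + 3825 + 3777 = 22643.
n_C = 120·2036/22643 = 10.790... → 11.

11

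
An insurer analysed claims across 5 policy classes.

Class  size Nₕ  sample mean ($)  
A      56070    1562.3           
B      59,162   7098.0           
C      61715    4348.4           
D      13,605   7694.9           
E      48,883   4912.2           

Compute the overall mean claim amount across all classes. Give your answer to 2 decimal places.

4680.62

N = 239435; weights Wₕ = Nₕ/N = (0.2342, 0.2471, 0.2578, 0.0568, 0.2042).
x̄_st = Σ Wₕ·x̄ₕ = 0.2342·1562.3 + 0.2471·7098.0 + 0.2578·4348.4 + 0.0568·7694.9 + 0.2042·4912.2 ≈ 4680.6178...
→ 4680.62.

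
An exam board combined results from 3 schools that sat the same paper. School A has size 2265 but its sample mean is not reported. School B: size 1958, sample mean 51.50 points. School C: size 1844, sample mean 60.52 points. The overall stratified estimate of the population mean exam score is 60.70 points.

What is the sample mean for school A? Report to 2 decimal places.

68.80

Σ Nₕx̄ₕ = N·μ, so 2265·x̄_A = 6067·60.70 − (1958·51.50 + 1844·60.52).
= 368266.9 − 212435.88 = 155831.02.
x̄_A = 155831.02 / 2265 = 68.7996... → 68.80.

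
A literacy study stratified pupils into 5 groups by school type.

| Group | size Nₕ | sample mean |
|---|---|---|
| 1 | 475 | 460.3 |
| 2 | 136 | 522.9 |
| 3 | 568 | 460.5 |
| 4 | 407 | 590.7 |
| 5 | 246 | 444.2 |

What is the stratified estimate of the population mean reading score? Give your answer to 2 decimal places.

x̄_st = (Σ Nₕx̄ₕ) / (Σ Nₕ) = (475·460.3 + 136·522.9 + 568·460.5 + 407·590.7 + 246·444.2) / 1832
= 901009 / 1832 = 491.8171... → 491.82.

491.82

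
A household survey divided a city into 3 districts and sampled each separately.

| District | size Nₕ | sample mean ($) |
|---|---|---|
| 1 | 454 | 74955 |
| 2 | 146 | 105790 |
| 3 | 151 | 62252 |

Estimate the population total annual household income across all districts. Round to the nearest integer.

58874962

Population total = Σ Nₕ·x̄ₕ (each stratum's size times its mean).
454·74955 + 146·105790 + 151·62252 = 34029570 + 15445340 + 9400052 = 58874962.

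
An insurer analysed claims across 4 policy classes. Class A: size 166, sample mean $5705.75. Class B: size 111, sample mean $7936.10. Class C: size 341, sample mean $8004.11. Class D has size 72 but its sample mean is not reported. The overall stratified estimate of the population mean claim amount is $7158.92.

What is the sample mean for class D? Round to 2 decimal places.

5308.22

Σ Nₕx̄ₕ = N·μ, so 72·x̄_D = 690·7158.92 − (166·5705.75 + 111·7936.10 + 341·8004.11).
= 4939654.8 − 4557463.11 = 382191.69.
x̄_D = 382191.69 / 72 = 5308.2179... → 5308.22.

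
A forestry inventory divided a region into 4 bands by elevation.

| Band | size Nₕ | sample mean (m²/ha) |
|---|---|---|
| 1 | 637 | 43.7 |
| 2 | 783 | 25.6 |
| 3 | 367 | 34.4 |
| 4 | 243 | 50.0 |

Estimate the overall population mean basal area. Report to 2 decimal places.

35.79

N = 637 + 783 + 367 + 243 = 2030.
Overall mean = Σ (Nₕ/N)·x̄ₕ — weight by population share, not a simple average.
Σ Nₕx̄ₕ = 637·43.7 + 783·25.6 + 367·34.4 + 243·50.0 = 27836.9 + 20044.8 + 12624.8 + 12150 = 72656.5.
Divide by N: 72656.5 / 2030 = 35.7914... → 35.79.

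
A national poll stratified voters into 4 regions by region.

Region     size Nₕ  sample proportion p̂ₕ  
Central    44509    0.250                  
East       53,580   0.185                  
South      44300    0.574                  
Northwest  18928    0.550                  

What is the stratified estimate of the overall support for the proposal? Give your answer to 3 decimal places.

0.353

Wₕ = Nₕ/N with N = 161317: 0.2759, 0.3321, 0.2746, 0.1173.
p̂_st = 0.2759·0.250 + 0.3321·0.185 + 0.2746·0.574 + 0.1173·0.550 ≈ 0.35259... → 0.353.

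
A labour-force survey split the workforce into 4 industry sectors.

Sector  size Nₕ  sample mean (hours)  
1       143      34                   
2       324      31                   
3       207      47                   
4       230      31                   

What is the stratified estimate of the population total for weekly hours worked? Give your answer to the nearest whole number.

1: 143·34 = 4862
2: 324·31 = 10044
3: 207·47 = 9729
4: 230·31 = 7130
τ̂ = Σ Nₕx̄ₕ = 31765.

31765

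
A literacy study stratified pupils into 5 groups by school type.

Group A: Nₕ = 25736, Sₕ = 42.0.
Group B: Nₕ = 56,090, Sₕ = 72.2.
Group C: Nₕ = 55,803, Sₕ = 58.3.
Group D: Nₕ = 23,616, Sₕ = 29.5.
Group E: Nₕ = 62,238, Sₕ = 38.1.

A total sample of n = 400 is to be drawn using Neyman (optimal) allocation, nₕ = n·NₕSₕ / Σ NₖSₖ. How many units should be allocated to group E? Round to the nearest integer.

Σ NₕSₕ = 25736·42.0 + 56090·72.2 + 55803·58.3 + 23616·29.5 + 62238·38.1 = 11451864.7.
Share for E: 2371267.8/11451864.7 = 0.20706.
n_E = 400 × 0.20706 = 82.826... → 83.

83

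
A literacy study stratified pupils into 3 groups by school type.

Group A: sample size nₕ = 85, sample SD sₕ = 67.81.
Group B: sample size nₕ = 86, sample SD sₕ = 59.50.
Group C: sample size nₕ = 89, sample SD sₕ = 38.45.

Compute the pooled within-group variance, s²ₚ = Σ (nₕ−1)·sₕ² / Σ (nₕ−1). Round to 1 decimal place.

A: (85−1)·67.81² = 84·4598.1961 = 386248.4724
B: (86−1)·59.50² = 85·3540.25 = 300921.25
C: (89−1)·38.45² = 88·1478.4025 = 130099.42
Numerator = 817269.1424; denominator = Σ(nₕ−1) = 257.
s²ₚ = 817269.1424/257 = 3180.036... → 3180.0.

3180.0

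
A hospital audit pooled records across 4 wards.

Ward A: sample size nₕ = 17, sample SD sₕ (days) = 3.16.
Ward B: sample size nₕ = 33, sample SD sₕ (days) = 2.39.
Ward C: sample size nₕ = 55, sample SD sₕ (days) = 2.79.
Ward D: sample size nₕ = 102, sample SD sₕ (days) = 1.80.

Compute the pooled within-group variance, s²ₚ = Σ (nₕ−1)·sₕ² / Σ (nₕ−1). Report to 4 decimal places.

5.3701

A: (17−1)·3.16² = 16·9.9856 = 159.7696
B: (33−1)·2.39² = 32·5.7121 = 182.7872
C: (55−1)·2.79² = 54·7.7841 = 420.3414
D: (102−1)·1.80² = 101·3.24 = 327.24
Numerator = 1090.1382; denominator = Σ(nₕ−1) = 203.
s²ₚ = 1090.1382/203 = 5.370139... → 5.3701.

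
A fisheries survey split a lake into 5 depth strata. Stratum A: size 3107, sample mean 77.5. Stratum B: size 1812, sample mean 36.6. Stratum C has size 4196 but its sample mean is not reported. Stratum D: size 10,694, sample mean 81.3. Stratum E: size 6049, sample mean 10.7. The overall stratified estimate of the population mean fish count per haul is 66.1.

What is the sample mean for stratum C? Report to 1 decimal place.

N = 3107 + 1812 + 4196 + 10694 + 6049 = 25858.
Overall total = μ·N = 66.1·25858 = 1709213.8.
Subtract the known strata: 3107·77.5 + 1812·36.6 + 10694·81.3 + 6049·10.7 = 1241258.2.
Remaining total for stratum C: 1709213.8 − 1241258.2 = 467955.6.
Divide by its size: 467955.6 / 4196 = 111.524... → 111.5.

111.5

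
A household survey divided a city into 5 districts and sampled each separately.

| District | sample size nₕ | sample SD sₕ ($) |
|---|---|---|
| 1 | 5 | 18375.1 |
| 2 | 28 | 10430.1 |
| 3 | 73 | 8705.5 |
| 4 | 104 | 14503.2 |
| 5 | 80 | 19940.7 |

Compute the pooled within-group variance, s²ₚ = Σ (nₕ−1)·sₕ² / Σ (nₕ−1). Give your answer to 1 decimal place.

Degrees of freedom: 4 + 27 + 72 + 103 + 79 = 285.
Σ(nₕ−1)sₕ² = 4·337644300.01 + 27·108786986.01 + 72·75785730.25 + 103·210342810.24 + 79·397631516.49 = 62822597657.74.
s²ₚ = 62822597657.74 / 285 = 220430167.220... → 220430167.2.

220430167.2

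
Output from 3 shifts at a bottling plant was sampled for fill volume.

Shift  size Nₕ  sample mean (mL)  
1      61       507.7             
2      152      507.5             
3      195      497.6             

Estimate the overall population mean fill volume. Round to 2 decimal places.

502.80

x̄_st = (Σ Nₕx̄ₕ) / (Σ Nₕ) = (61·507.7 + 152·507.5 + 195·497.6) / 408
= 205141.7 / 408 = 502.7983... → 502.80.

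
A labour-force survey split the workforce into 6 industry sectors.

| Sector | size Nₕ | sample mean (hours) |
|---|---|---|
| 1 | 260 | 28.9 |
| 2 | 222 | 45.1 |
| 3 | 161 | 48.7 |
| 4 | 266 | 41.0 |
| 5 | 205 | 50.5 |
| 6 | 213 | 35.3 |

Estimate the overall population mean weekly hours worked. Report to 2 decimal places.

40.80

N = 260 + 222 + 161 + 266 + 205 + 213 = 1327.
The stratified mean weights each stratum mean by its population share Nₕ/N.
Σ Nₕx̄ₕ = 260·28.9 + 222·45.1 + 161·48.7 + 266·41.0 + 205·50.5 + 213·35.3 = 7514 + 10012.2 + 7840.7 + 10906 + 10352.5 + 7518.9 = 54144.3.
Divide by N: 54144.3 / 1327 = 40.8020... → 40.80.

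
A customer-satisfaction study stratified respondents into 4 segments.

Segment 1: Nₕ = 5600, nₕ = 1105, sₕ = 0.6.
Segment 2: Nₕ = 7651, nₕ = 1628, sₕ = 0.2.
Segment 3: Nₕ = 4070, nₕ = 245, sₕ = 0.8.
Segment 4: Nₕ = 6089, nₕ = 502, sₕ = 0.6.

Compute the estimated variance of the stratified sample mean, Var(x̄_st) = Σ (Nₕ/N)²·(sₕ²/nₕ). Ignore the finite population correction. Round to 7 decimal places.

N = 23410; Wₕ = Nₕ/N.
segment 1: (5600/23410)²·0.6²/1105 = 0.0000186429
segment 2: (7651/23410)²·0.2²/1628 = 0.0000026245
segment 3: (4070/23410)²·0.8²/245 = 0.0000789587
segment 4: (6089/23410)²·0.6²/502 = 0.0000485163
Sum = 0.0001487424 → 0.0001487.

0.0001487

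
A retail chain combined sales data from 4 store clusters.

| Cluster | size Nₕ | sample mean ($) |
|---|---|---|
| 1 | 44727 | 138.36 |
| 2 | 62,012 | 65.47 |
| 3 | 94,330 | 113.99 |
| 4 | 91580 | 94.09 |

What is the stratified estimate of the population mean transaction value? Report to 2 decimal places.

101.21

N = 44727 + 62012 + 94330 + 91580 = 292649.
Overall mean = Σ (Nₕ/N)·x̄ₕ — weight by population share, not a simple average.
Σ Nₕx̄ₕ = 44727·138.36 + 62012·65.47 + 94330·113.99 + 91580·94.09 = 6188427.72 + 4059925.64 + 10752676.7 + 8616762.2 = 29617792.26.
Divide by N: 29617792.26 / 292649 = 101.2059... → 101.21.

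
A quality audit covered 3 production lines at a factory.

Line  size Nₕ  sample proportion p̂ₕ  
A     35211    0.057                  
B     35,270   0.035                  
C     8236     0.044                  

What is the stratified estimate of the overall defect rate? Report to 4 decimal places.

0.0458

Wₕ = Nₕ/N with N = 78717: 0.4473, 0.4481, 0.1046.
p̂_st = 0.4473·0.057 + 0.4481·0.035 + 0.1046·0.044 ≈ 0.045782... → 0.0458.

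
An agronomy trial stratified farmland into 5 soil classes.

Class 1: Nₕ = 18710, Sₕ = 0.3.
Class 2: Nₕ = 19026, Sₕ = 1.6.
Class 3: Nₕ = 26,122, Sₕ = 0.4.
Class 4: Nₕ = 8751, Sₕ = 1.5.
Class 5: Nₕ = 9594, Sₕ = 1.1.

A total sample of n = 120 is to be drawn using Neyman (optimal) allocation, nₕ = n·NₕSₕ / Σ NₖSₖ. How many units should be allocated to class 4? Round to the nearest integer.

22

Σ NₕSₕ = 18710·0.3 + 19026·1.6 + 26122·0.4 + 8751·1.5 + 9594·1.1 = 70183.3.
Share for 4: 13126.5/70183.3 = 0.18703.
n_4 = 120 × 0.18703 = 22.444... → 22.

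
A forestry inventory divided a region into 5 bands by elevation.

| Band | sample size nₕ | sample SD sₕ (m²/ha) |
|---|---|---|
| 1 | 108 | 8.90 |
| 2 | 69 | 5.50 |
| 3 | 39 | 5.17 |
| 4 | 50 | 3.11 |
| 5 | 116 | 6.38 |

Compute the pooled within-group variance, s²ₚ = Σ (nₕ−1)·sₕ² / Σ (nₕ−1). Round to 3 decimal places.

1: (108−1)·8.90² = 107·79.21 = 8475.47
2: (69−1)·5.50² = 68·30.25 = 2057
3: (39−1)·5.17² = 38·26.7289 = 1015.6982
4: (50−1)·3.11² = 49·9.6721 = 473.9329
5: (116−1)·6.38² = 115·40.7044 = 4681.006
Numerator = 16703.1071; denominator = Σ(nₕ−1) = 377.
s²ₚ = 16703.1071/377 = 44.30532... → 44.305.

44.305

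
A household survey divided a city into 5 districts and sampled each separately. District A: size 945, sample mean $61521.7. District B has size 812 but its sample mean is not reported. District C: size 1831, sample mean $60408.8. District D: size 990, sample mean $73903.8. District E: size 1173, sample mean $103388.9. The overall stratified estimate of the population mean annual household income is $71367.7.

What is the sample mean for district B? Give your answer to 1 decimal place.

Σ Nₕx̄ₕ = N·μ, so 812·x̄_B = 5751·71367.7 − (945·61521.7 + 1831·60408.8 + 990·73903.8 + 1173·103388.9).
= 410435642.7 − 363186461 = 47249181.7.
x̄_B = 47249181.7 / 812 = 58188.647... → 58188.6.

58188.6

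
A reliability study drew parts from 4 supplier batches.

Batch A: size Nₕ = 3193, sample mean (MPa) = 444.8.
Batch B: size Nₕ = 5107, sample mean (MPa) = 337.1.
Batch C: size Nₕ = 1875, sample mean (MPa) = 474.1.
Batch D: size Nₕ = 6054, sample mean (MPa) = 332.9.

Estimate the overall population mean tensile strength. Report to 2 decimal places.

x̄_st = (Σ Nₕx̄ₕ) / (Σ Nₕ) = (3193·444.8 + 5107·337.1 + 1875·474.1 + 6054·332.9) / 16229
= 6046130.2 / 16229 = 372.5510... → 372.55.

372.55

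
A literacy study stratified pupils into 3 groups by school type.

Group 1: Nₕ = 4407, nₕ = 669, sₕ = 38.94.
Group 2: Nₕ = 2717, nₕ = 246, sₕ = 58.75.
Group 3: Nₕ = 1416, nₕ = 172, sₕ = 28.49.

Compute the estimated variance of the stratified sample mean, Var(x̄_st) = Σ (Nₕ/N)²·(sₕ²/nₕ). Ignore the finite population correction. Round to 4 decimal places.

N = 8540. Term for each stratum: Wₕ²sₕ²/nₕ.
Var(x̄_st) = 0.6035818 + 1.4201825 + 0.1297380 = 2.1535023 → 2.1535.

2.1535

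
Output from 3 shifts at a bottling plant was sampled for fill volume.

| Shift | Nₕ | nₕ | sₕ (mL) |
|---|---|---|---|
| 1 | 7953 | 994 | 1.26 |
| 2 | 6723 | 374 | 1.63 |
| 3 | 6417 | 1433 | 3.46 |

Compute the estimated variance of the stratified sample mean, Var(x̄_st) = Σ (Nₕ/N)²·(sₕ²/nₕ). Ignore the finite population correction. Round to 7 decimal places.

0.0017220

N = 21093; Wₕ = Nₕ/N.
shift 1: (7953/21093)²·1.26²/994 = 0.0002270597
shift 2: (6723/21093)²·1.63²/374 = 0.0007216940
shift 3: (6417/21093)²·3.46²/1433 = 0.0007732027
Sum = 0.0017219564 → 0.0017220.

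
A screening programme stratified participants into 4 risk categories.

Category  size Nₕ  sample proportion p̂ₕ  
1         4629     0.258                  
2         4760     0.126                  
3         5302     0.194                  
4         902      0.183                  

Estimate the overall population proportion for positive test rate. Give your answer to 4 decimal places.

Wₕ = Nₕ/N with N = 15593: 0.2969, 0.3053, 0.3400, 0.0578.
p̂_st = 0.2969·0.258 + 0.3053·0.126 + 0.3400·0.194 + 0.0578·0.183 ≈ 0.191605... → 0.1916.

0.1916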